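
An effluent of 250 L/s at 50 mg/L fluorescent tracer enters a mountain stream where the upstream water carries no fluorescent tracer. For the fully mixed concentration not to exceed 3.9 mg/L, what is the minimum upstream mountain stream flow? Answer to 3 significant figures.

Set C_mix = 3.9: (Q·0 + 250.0·50.00) / (Q + 250.0) = 3.9
→ Q = 250.0·(50.00 − 3.9)/(3.9 − 0) = 2955 L/s.

2960 L/s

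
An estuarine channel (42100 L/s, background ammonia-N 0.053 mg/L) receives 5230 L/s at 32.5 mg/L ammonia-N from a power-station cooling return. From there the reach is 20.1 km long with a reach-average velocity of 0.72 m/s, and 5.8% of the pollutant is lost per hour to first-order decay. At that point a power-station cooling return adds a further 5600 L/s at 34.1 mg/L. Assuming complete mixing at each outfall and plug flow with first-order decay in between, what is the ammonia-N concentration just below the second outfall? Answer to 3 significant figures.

Mixed concentration C = ΣQC/ΣQ = (42100·0.05300 + 5230·32.50) / 47330 = 172200/47330 = 3.638 mg/L; combined flow 47330 L/s.
Travel time t = 20.1·1000 / 0.72 = 27920 s = 7.755 h.
5.8%/h lost → k = −ln(1 − 0.058) = 0.05975 h⁻¹.
Applying C = C₀e^(−kt): 3.638 × 0.6292 = 2.289 mg/L.
Second outfall: C = (47330·2.289 + 5600·34.10)/52930 = 5.655 mg/L.

5.65 mg/L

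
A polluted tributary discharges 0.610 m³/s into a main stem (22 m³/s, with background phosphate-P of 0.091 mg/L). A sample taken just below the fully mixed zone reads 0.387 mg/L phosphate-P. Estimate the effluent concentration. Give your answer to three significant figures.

Mass balance: 22.00·0.09100 + 0.6100·Cₑ = 22.61·0.3870
→ Cₑ = (22.61·0.3870 − 22.00·0.09100) / 0.6100 = 11.06 mg/L.

11.1 mg/L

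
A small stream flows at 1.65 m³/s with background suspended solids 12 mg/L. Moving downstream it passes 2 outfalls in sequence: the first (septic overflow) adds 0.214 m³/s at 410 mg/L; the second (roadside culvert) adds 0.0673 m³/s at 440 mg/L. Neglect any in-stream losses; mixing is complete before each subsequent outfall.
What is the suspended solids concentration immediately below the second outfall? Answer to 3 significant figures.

After outfall 1: Q = 1.650 + 0.2140 = 1.864 m³/s; C = (1.650·12.00 + 0.2140·410.0)/1.864 = 57.69 mg/L.
After outfall 2: Q = 1.864 + 0.06730 = 1.931 m³/s; C = (1.864·57.69 + 0.06730·440.0)/1.931 = 71.02 mg/L.

71.0 mg/L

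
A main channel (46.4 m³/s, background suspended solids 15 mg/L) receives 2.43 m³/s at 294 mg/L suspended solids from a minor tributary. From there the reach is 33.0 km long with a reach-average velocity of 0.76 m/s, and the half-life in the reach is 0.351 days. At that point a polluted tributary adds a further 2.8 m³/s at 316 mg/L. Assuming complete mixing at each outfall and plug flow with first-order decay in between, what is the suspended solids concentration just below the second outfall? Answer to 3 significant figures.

27.3 mg/L

Flow-weighted average: C = (46.40·15.00 + 2.430·294.0) / 48.83 = 1410/48.83 = 28.88 mg/L; combined flow 48.83 m³/s.
Travel time t = 33.0·1000 / 0.76 = 43420 s = 12.06 h.
Half-life 0.351 d → k = ln 2 / 0.351 = 1.975 d⁻¹.
After decay, C = 28.88 × e^(−kt) = 28.88 × 0.3707 = 10.71 mg/L.
Second outfall: C = (48.83·10.71 + 2.800·316.0)/51.63 = 27.26 mg/L.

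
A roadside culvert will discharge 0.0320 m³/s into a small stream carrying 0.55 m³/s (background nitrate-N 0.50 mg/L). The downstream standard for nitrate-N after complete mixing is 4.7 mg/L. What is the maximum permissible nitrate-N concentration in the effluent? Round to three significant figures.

At the limit, (Qr·Cr + Qe·Cₑ)/(Qr + Qe) = 4.7:
Cₑ = (0.5820·4.7 − 0.5500·0.5000) / 0.03200 = 76.89 mg/L.

76.9 mg/L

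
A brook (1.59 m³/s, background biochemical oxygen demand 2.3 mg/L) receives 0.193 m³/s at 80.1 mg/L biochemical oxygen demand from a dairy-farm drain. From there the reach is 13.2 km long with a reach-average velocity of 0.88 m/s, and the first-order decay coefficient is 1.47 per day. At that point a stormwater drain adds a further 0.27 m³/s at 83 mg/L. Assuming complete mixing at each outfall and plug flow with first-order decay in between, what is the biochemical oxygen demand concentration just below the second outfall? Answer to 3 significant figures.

After mixing, C = (1.590·2.300 + 0.1930·80.10) / 1.783 = 19.12/1.783 = 10.72 mg/L; combined flow 1.783 m³/s.
Travel time t = 13.2·1000 / 0.88 = 15000 s = 4.167 h.
After decay, C = 10.72 × e^(−kt) = 10.72 × 0.7748 = 8.306 mg/L.
Second outfall: C = (1.783·8.306 + 0.2700·83.00)/2.053 = 18.13 mg/L.

18.1 mg/L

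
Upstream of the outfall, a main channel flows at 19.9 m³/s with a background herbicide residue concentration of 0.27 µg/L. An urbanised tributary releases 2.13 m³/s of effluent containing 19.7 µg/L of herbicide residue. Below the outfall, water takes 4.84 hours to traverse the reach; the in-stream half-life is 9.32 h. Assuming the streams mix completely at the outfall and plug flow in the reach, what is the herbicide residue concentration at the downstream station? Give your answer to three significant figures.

1.50 µg/L

Mass balance: C = (19.90·0.2700 + 2.130·19.70) / 22.03 = 47.33/22.03 = 2.149 µg/L.
Half-life 9.32 h → k = ln 2 / 9.32 = 0.07437 h⁻¹ = 1.785 d⁻¹.
First-order decay: C = 2.149·exp(−k·t) = 2.149·0.6977 = 1.499 µg/L.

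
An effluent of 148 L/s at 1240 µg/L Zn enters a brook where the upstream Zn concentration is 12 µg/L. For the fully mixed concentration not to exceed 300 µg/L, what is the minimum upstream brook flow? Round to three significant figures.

483 L/s

Set C_mix = 300: (Q·12.00 + 148.0·1240) / (Q + 148.0) = 300
→ Q = 148.0·(1240 − 300)/(300 − 12.00) = 483.1 L/s.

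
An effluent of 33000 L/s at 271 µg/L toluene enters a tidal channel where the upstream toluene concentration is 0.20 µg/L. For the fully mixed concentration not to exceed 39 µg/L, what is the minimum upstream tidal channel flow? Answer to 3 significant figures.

Set C_mix = 39: (Q·0.2000 + 33000·271.0) / (Q + 33000) = 39
→ Q = 33000·(271.0 − 39)/(39 − 0.2000) = 197300 L/s.

197000 L/s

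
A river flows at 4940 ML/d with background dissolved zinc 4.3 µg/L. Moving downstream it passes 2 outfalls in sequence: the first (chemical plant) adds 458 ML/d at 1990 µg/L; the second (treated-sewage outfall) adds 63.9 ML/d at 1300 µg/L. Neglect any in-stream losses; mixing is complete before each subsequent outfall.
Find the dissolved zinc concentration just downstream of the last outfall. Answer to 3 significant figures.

186 µg/L

After outfall 1: Q = 4940 + 458.0 = 5398 ML/d; C = (4940·4.300 + 458.0·1990)/5398 = 172.8 µg/L.
After outfall 2: Q = 5398 + 63.90 = 5462 ML/d; C = (5398·172.8 + 63.90·1300)/5462 = 186.0 µg/L.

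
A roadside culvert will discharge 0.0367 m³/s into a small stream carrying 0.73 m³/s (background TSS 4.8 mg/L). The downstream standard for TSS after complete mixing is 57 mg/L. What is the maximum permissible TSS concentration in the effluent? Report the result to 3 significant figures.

At the limit, (Qr·Cr + Qe·Cₑ)/(Qr + Qe) = 57:
Cₑ = (0.7667·57 − 0.7300·4.800) / 0.03670 = 1095 mg/L.

1100 mg/L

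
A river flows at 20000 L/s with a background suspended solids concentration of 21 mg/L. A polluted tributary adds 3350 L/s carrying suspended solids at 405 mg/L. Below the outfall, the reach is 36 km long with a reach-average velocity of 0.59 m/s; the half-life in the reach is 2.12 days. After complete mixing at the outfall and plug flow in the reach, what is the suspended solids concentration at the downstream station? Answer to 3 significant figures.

Flow-weighted average: C = (20000·21.00 + 3350·405.0) / 23350 = 1777000/23350 = 76.09 mg/L.
Travel time t = 36·1000 / 0.59 = 61020 s = 16.95 h.
Half-life 2.12 d → k = ln 2 / 2.12 = 0.3270 d⁻¹.
First-order decay: C = 76.09·exp(−k·t) = 76.09·0.7938 = 60.40 mg/L.

60.4 mg/L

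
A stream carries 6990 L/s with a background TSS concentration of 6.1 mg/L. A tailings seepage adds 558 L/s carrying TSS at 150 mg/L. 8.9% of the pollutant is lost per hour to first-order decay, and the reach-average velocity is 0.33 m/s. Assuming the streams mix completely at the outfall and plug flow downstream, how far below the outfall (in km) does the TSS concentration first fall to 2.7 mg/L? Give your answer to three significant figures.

Flow-weighted average: C = (6990·6.100 + 558.0·150.0) / 7548 = 126300/7548 = 16.74 mg/L.
8.9%/h lost → k = −ln(1 − 0.089) = 0.09321 h⁻¹.
Set 16.74·exp(−k·t) = 2.7 → t = ln(16.74/2.7)/k = 70460 s = 19.57 h.
Distance = v·t = 0.33·70460 = 23250 m = 23.25 km.

23.3 km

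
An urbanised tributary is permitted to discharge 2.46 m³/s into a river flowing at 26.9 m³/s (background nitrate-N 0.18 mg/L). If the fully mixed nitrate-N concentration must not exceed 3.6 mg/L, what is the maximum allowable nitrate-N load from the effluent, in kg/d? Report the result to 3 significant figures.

Mass balance at the limit: 26.90·0.1800 + 2.460·Cₑ = 29.36·3.6 → Cₑ = 41.00 mg/L.
Load = 2.460 m³/s × 41.00 g/m³ × 86 400 s/d = 8714 kg/d.

8710 kg/d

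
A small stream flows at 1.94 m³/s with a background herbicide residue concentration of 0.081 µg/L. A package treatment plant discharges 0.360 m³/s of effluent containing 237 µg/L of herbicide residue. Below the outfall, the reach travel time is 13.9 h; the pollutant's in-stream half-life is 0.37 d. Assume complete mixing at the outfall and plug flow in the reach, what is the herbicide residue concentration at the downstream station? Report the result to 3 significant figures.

12.6 µg/L

Conservation of mass: C = (1.940·0.08100 + 0.3600·237.0) / 2.300 = 85.48/2.300 = 37.16 µg/L.
Half-life 0.37 d → k = ln 2 / 0.37 = 1.873 d⁻¹.
Applying C = C₀e^(−kt): 37.16 × 0.3379 = 12.56 µg/L.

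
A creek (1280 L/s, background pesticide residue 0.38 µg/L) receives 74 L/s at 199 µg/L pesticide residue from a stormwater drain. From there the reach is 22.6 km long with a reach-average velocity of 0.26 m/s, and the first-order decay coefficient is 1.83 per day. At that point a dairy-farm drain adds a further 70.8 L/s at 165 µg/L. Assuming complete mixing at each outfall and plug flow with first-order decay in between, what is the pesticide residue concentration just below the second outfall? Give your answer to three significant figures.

9.89 µg/L

Flow-weighted average: C = (1280·0.3800 + 74.00·199.0) / 1354 = 15210/1354 = 11.24 µg/L; combined flow 1354 L/s.
Travel time t = 22.6·1000 / 0.26 = 86920 s = 24.15 h.
Decay over the reach: 11.24·exp(−kt) = 11.24·0.1586 = 1.782 µg/L.
Second outfall: C = (1354·1.782 + 70.80·165.0)/1425 = 9.893 µg/L.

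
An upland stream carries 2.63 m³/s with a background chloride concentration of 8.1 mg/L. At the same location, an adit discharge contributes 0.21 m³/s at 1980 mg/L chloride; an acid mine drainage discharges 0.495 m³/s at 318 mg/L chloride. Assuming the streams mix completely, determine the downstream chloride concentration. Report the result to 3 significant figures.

After mixing, C = (2.630·8.100 + 0.2100·1980 + 0.4950·318.0) / 3.335 = 594.5/3.335 = 178.3 mg/L.

178 mg/L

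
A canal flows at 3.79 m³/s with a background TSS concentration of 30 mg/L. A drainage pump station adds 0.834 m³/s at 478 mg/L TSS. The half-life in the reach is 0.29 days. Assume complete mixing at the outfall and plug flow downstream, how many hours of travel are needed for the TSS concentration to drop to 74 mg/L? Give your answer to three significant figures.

Flow-weighted average: C = (3.790·30.00 + 0.8340·478.0) / 4.624 = 512.4/4.624 = 110.8 mg/L.
Half-life 0.29 d → k = ln 2 / 0.29 = 2.390 d⁻¹.
110.8·exp(−k·t) = 74 → t = ln(110.8/74)/k = 14590 s = 4.053 h.

4.05 h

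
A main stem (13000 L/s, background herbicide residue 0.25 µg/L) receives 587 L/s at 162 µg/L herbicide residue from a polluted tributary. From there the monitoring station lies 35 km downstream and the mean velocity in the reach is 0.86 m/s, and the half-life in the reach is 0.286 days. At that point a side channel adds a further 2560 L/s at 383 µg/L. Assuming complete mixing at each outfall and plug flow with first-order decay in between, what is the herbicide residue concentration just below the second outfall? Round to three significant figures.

Flow-weighted average: C = (13000·0.2500 + 587.0·162.0) / 13590 = 98340/13590 = 7.238 µg/L; combined flow 13590 L/s.
Travel time t = 35·1000 / 0.86 = 40700 s = 11.30 h.
Half-life 0.286 d → k = ln 2 / 0.286 = 2.424 d⁻¹.
First-order decay: C = 7.238·exp(−k·t) = 7.238·0.3193 = 2.311 µg/L.
At the second outfall, C = (13590·2.311 + 2560·383.0) / (13590 + 2560) = 62.67 µg/L.

62.7 µg/L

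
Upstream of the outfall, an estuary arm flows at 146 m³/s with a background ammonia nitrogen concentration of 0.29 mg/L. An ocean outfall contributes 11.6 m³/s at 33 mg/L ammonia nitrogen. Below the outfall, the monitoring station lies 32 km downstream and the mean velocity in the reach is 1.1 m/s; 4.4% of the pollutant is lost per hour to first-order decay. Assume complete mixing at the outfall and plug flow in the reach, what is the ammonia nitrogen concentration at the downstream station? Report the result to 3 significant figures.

1.88 mg/L

Mass balance: C = (146.0·0.2900 + 11.60·33.00) / 157.6 = 425.1/157.6 = 2.698 mg/L.
Travel time t = 32·1000 / 1.1 = 29090 s = 8.081 h.
4.4%/h lost → k = −ln(1 − 0.044) = 0.04500 h⁻¹.
Applying C = C₀e^(−kt): 2.698 × 0.6952 = 1.875 mg/L.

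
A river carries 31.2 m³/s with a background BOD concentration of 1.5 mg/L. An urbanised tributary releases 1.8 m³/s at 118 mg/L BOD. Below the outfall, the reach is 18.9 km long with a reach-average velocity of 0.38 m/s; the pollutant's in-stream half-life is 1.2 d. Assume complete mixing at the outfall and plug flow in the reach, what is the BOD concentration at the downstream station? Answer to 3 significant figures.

Conservation of mass: C = (31.20·1.500 + 1.800·118.0) / 33.00 = 259.2/33.00 = 7.855 mg/L.
Travel time t = 18.9·1000 / 0.38 = 49740 s = 13.82 h.
Half-life 1.2 d → k = ln 2 / 1.2 = 0.5776 d⁻¹.
Applying C = C₀e^(−kt): 7.855 × 0.7171 = 5.633 mg/L.

5.63 mg/L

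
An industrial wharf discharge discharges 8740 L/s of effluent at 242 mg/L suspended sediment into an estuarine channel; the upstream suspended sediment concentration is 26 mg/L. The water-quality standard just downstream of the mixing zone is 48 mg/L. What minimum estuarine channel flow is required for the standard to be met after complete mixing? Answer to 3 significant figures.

77100 L/s

Set C_mix = 48: (Q·26.00 + 8740·242.0) / (Q + 8740) = 48
→ Q = 8740·(242.0 − 48)/(48 − 26.00) = 77070 L/s.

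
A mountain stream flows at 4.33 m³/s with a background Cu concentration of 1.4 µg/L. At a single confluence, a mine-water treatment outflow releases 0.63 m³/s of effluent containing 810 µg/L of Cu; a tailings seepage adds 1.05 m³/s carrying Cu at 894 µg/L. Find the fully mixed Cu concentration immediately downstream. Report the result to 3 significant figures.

Flow-weighted average: C = (4.330·1.400 + 0.6300·810.0 + 1.050·894.0) / 6.010 = 1455/6.010 = 242.1 µg/L.

242 µg/L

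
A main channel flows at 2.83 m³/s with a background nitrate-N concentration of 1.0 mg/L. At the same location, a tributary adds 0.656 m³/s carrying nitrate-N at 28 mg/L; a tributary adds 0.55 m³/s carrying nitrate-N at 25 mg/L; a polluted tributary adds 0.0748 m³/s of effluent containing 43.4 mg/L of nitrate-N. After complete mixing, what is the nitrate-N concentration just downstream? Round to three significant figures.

After mixing, C = (2.830·1.000 + 0.6560·28.00 + 0.5500·25.00 + 0.07480·43.40) / 4.111 = 38.19/4.111 = 9.291 mg/L.

9.29 mg/L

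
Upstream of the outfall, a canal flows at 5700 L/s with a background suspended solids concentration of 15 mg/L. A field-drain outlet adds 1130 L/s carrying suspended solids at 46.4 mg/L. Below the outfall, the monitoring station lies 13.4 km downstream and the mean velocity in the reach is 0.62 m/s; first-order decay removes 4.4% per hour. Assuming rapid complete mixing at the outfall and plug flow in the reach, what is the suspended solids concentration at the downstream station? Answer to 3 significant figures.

15.4 mg/L

Mixed concentration C = ΣQC/ΣQ = (5700·15.00 + 1130·46.40) / 6830 = 137900/6830 = 20.20 mg/L.
Travel time t = 13.4·1000 / 0.62 = 21610 s = 6.004 h.
4.4%/h lost → k = −ln(1 − 0.044) = 0.04500 h⁻¹.
Decay over the reach: 20.20·exp(−kt) = 20.20·0.7633 = 15.41 mg/L.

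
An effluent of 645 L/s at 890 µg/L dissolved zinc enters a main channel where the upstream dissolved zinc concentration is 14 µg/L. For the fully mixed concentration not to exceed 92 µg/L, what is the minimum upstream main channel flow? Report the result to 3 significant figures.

Set C_mix = 92: (Q·14.00 + 645.0·890.0) / (Q + 645.0) = 92
→ Q = 645.0·(890.0 − 92)/(92 − 14.00) = 6599 L/s.

6600 L/s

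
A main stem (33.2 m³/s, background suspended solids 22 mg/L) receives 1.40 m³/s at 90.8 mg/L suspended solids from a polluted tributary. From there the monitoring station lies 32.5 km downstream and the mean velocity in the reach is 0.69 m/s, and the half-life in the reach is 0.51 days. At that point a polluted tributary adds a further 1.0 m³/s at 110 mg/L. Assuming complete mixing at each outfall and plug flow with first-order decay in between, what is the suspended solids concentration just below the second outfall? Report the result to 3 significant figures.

After mixing, C = (33.20·22.00 + 1.400·90.80) / 34.60 = 857.5/34.60 = 24.78 mg/L; combined flow 34.60 m³/s.
Travel time t = 32.5·1000 / 0.69 = 47100 s = 13.08 h.
Half-life 0.51 d → k = ln 2 / 0.51 = 1.359 d⁻¹.
Decay over the reach: 24.78·exp(−kt) = 24.78·0.4767 = 11.81 mg/L.
At the second outfall, C = (34.60·11.81 + 1.000·110.0) / (34.60 + 1.000) = 14.57 mg/L.

14.6 mg/L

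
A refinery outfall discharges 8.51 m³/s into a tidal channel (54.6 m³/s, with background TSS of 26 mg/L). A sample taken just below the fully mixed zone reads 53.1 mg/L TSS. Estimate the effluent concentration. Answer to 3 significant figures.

Mass balance: 54.60·26.00 + 8.510·Cₑ = 63.11·53.10
→ Cₑ = (63.11·53.10 − 54.60·26.00) / 8.510 = 227.0 mg/L.

227 mg/L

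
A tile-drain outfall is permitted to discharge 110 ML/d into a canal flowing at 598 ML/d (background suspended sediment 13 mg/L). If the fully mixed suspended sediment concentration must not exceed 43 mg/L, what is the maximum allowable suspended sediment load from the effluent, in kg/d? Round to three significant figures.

Mass balance at the limit: 598.0·13.00 + 110.0·Cₑ = 708.0·43 → Cₑ = 206.1 mg/L.
110.0 ML/d = 1.273 m³/s. Load = 1.273 m³/s × 206.1 g/m³ × 86 400 s/d = 22670 kg/d.

22700 kg/d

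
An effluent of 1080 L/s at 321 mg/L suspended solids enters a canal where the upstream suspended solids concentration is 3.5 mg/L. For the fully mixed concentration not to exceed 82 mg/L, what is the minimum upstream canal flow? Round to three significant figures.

Set C_mix = 82: (Q·3.500 + 1080·321.0) / (Q + 1080) = 82
→ Q = 1080·(321.0 − 82)/(82 − 3.500) = 3288 L/s.

3290 L/s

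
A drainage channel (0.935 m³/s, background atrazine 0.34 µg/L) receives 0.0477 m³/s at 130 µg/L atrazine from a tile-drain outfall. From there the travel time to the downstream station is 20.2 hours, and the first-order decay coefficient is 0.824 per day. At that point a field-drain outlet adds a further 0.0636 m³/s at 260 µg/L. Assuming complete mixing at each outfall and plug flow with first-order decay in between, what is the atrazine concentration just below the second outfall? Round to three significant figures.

After mixing, C = (0.9350·0.3400 + 0.04770·130.0) / 0.9827 = 6.519/0.9827 = 6.634 µg/L; combined flow 0.9827 m³/s.
First-order decay: C = 6.634·exp(−k·t) = 6.634·0.4998 = 3.316 µg/L.
Second outfall: C = (0.9827·3.316 + 0.06360·260.0)/1.046 = 18.92 µg/L.

18.9 µg/L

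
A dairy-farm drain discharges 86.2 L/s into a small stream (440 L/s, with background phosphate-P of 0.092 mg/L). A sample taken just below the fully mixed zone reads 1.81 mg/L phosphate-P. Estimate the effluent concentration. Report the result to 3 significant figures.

Mass balance: 440.0·0.09200 + 86.20·Cₑ = 526.2·1.810
→ Cₑ = (526.2·1.810 − 440.0·0.09200) / 86.20 = 10.58 mg/L.

10.6 mg/L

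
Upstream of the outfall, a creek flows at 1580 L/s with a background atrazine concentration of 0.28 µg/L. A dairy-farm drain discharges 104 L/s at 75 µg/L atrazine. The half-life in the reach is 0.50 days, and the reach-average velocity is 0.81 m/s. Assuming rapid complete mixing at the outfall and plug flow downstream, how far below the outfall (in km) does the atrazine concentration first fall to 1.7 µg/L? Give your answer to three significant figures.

53.4 km

Mixed concentration C = ΣQC/ΣQ = (1580·0.2800 + 104.0·75.00) / 1684 = 8242/1684 = 4.895 µg/L.
Half-life 0.50 d → k = ln 2 / 0.50 = 1.386 d⁻¹.
Set 4.895·exp(−k·t) = 1.7 → t = ln(4.895/1.7)/k = 65910 s = 18.31 h.
Distance = v·t = 0.81·65910 = 53390 m = 53.39 km.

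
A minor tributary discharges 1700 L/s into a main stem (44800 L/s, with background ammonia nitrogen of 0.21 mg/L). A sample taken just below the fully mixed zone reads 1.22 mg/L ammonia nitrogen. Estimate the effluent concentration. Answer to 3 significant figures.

27.8 mg/L

Mass balance: 44800·0.2100 + 1700·Cₑ = 46500·1.220
→ Cₑ = (46500·1.220 − 44800·0.2100) / 1700 = 27.84 mg/L.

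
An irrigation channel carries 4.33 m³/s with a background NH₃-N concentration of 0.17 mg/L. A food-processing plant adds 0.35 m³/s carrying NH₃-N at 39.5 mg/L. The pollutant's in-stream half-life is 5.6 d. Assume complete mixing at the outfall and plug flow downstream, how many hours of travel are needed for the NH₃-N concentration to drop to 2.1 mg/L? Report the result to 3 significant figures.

76.2 h

Mixed concentration C = ΣQC/ΣQ = (4.330·0.1700 + 0.3500·39.50) / 4.680 = 14.56/4.680 = 3.111 mg/L.
Half-life 5.6 d → k = ln 2 / 5.6 = 0.1238 d⁻¹.
3.111·exp(−k·t) = 2.1 → t = ln(3.111/2.1)/k = 274400 s = 76.22 h.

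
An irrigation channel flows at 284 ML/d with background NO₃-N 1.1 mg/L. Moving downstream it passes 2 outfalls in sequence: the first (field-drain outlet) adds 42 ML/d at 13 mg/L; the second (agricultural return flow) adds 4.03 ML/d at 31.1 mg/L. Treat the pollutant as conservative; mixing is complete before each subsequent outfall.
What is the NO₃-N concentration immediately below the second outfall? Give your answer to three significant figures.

2.98 mg/L

After outfall 1: Q = 284.0 + 42.00 = 326.0 ML/d; C = (284.0·1.100 + 42.00·13.00)/326.0 = 2.633 mg/L.
After outfall 2: Q = 326.0 + 4.030 = 330.0 ML/d; C = (326.0·2.633 + 4.030·31.10)/330.0 = 2.981 mg/L.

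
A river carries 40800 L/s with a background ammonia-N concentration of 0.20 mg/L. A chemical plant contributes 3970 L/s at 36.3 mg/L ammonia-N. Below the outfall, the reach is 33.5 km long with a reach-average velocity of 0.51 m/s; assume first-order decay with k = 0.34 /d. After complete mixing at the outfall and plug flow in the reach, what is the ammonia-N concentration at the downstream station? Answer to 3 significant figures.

Mass balance: C = (40800·0.2000 + 3970·36.30) / 44770 = 152300/44770 = 3.401 mg/L.
Travel time t = 33.5·1000 / 0.51 = 65690 s = 18.25 h.
Decay over the reach: 3.401·exp(−kt) = 3.401·0.7722 = 2.626 mg/L.

2.63 mg/L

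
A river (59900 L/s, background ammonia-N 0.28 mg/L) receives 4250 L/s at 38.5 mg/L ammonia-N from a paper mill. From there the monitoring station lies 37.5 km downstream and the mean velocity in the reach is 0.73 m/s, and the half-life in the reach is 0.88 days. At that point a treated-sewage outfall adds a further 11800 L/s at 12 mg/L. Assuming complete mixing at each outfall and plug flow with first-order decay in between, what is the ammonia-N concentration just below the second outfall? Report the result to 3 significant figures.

3.35 mg/L

Mass balance: C = (59900·0.2800 + 4250·38.50) / 64150 = 180400/64150 = 2.812 mg/L; combined flow 64150 L/s.
Travel time t = 37.5·1000 / 0.73 = 51370 s = 14.27 h.
Half-life 0.88 d → k = ln 2 / 0.88 = 0.7877 d⁻¹.
First-order decay: C = 2.812·exp(−k·t) = 2.812·0.6261 = 1.761 mg/L.
At the second outfall, C = (64150·1.761 + 11800·12.00) / (64150 + 11800) = 3.351 mg/L.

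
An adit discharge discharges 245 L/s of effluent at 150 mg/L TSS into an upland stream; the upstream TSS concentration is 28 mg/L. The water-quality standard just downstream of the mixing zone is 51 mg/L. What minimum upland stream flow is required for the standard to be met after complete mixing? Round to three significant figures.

1050 L/s

Set C_mix = 51: (Q·28.00 + 245.0·150.0) / (Q + 245.0) = 51
→ Q = 245.0·(150.0 − 51)/(51 − 28.00) = 1055 L/s.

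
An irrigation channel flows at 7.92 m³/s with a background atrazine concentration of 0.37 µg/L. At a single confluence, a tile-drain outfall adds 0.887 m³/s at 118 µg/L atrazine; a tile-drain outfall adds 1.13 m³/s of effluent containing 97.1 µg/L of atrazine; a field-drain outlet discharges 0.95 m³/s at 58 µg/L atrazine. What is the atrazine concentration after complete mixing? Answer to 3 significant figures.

Conservation of mass: C = (7.920·0.3700 + 0.8870·118.0 + 1.130·97.10 + 0.9500·58.00) / 10.89 = 272.4/10.89 = 25.02 µg/L.

25.0 µg/L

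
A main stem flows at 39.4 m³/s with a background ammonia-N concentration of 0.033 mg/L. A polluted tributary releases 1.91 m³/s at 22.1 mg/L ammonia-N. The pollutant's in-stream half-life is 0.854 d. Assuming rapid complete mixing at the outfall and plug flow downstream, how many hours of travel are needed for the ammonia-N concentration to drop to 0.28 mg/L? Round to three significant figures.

Flow-weighted average: C = (39.40·0.03300 + 1.910·22.10) / 41.31 = 43.51/41.31 = 1.053 mg/L.
Half-life 0.854 d → k = ln 2 / 0.854 = 0.8116 d⁻¹.
1.053·exp(−k·t) = 0.28 → t = ln(1.053/0.28)/k = 141000 s = 39.18 h.

39.2 h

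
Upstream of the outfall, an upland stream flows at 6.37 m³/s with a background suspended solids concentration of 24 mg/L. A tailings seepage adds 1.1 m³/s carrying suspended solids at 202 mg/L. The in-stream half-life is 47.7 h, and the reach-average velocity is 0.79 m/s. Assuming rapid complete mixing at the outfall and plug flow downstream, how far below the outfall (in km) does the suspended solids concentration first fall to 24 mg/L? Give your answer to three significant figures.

144 km

Flow-weighted average: C = (6.370·24.00 + 1.100·202.0) / 7.470 = 375.1/7.470 = 50.21 mg/L.
Half-life 47.7 h → k = ln 2 / 47.7 = 0.01453 h⁻¹ = 0.3488 d⁻¹.
Set 50.21·exp(−k·t) = 24 → t = ln(50.21/24)/k = 182900 s = 50.80 h.
Distance = v·t = 0.79·182900 = 144500 m = 144.5 km.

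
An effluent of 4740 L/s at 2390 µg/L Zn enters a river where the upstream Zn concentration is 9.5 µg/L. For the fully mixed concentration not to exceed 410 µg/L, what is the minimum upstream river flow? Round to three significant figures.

Set C_mix = 410: (Q·9.500 + 4740·2390) / (Q + 4740) = 410
→ Q = 4740·(2390 − 410)/(410 − 9.500) = 23430 L/s.

23400 L/s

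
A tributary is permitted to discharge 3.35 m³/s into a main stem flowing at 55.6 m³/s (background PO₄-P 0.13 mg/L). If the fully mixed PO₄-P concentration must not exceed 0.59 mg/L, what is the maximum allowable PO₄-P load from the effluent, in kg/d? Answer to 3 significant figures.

Mass balance at the limit: 55.60·0.1300 + 3.350·Cₑ = 58.95·0.59 → Cₑ = 8.225 mg/L.
Load = 3.350 m³/s × 8.225 g/m³ × 86 400 s/d = 2381 kg/d.

2380 kg/d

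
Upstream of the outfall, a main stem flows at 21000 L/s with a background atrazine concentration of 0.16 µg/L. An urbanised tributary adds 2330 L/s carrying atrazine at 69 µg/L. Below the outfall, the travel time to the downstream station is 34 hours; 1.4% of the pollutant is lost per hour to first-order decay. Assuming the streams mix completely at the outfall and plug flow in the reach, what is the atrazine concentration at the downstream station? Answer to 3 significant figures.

4.36 µg/L

Mass balance: C = (21000·0.1600 + 2330·69.00) / 23330 = 164100/23330 = 7.035 µg/L.
1.4%/h lost → k = −ln(1 − 0.014) = 0.01410 h⁻¹.
Decay over the reach: 7.035·exp(−kt) = 7.035·0.6192 = 4.356 µg/L.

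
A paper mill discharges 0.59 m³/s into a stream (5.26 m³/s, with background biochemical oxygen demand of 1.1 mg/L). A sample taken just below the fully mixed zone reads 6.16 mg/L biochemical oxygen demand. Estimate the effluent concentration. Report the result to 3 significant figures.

51.3 mg/L

Mass balance: 5.260·1.100 + 0.5900·Cₑ = 5.850·6.160
→ Cₑ = (5.850·6.160 − 5.260·1.100) / 0.5900 = 51.27 mg/L.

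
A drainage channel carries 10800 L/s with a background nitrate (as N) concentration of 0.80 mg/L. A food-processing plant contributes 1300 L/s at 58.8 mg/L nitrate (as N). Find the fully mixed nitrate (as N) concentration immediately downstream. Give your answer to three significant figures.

7.03 mg/L

Mass balance: C = (10800·0.8000 + 1300·58.80) / 12100 = 85080/12100 = 7.031 mg/L.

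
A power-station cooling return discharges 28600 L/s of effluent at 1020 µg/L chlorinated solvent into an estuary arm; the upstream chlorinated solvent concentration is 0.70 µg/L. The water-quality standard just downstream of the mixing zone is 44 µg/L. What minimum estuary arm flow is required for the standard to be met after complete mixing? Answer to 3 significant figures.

645000 L/s

Set C_mix = 44: (Q·0.7000 + 28600·1020) / (Q + 28600) = 44
→ Q = 28600·(1020 − 44)/(44 − 0.7000) = 644700 L/s.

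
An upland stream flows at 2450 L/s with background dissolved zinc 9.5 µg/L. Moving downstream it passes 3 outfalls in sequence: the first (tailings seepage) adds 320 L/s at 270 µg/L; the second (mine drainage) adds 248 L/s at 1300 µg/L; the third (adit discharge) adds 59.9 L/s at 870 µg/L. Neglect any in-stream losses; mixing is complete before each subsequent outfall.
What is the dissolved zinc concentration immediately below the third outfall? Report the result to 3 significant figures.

157 µg/L

After outfall 1: Q = 2450 + 320.0 = 2770 L/s; C = (2450·9.500 + 320.0·270.0)/2770 = 39.59 µg/L.
After outfall 2: Q = 2770 + 248.0 = 3018 L/s; C = (2770·39.59 + 248.0·1300)/3018 = 143.2 µg/L.
After outfall 3: Q = 3018 + 59.90 = 3078 L/s; C = (3018·143.2 + 59.90·870.0)/3078 = 157.3 µg/L.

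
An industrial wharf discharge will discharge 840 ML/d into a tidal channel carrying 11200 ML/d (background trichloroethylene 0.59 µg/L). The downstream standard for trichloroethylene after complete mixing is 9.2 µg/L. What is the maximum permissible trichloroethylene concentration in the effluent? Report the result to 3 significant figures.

At the limit, (Qr·Cr + Qe·Cₑ)/(Qr + Qe) = 9.2:
Cₑ = (12040·9.2 − 11200·0.5900) / 840.0 = 124.0 µg/L.

124 µg/L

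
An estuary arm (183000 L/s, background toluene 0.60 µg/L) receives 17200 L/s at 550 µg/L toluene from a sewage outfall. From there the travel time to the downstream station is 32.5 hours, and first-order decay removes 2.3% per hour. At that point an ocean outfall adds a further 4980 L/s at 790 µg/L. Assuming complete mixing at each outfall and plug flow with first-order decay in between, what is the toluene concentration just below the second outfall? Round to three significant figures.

41.1 µg/L

After mixing, C = (183000·0.6000 + 17200·550.0) / 200200 = 9570000/200200 = 47.80 µg/L; combined flow 200200 L/s.
2.3%/h lost → k = −ln(1 − 0.023) = 0.02327 h⁻¹.
First-order decay: C = 47.80·exp(−k·t) = 47.80·0.4694 = 22.44 µg/L.
Second outfall: C = (200200·22.44 + 4980·790.0)/205200 = 41.07 µg/L.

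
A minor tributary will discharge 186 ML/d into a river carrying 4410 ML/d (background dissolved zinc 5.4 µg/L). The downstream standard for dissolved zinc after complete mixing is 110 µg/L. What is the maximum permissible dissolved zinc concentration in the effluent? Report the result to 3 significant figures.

At the limit, (Qr·Cr + Qe·Cₑ)/(Qr + Qe) = 110:
Cₑ = (4596·110 − 4410·5.400) / 186.0 = 2590 µg/L.

2590 µg/L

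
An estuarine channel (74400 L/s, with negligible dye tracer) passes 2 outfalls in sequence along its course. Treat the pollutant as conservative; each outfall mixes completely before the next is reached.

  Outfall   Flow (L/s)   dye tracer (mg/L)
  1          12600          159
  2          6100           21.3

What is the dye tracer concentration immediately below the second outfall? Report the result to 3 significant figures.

Outfall 1: combined Q = 87000 L/s; C = (74400·0 + 12600·159.0)/87000 = 23.03 mg/L.
Outfall 2: combined Q = 93100 L/s; C = (87000·23.03 + 6100·21.30)/93100 = 22.91 mg/L.

22.9 mg/L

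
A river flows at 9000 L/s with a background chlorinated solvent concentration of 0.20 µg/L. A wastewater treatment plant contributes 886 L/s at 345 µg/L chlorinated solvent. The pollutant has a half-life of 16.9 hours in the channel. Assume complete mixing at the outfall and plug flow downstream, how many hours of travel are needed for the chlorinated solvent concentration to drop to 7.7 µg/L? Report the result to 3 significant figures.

34.0 h

Mixed concentration C = ΣQC/ΣQ = (9000·0.2000 + 886.0·345.0) / 9886 = 307500/9886 = 31.10 µg/L.
Half-life 16.9 h → k = ln 2 / 16.9 = 0.04101 h⁻¹ = 0.9844 d⁻¹.
31.10·exp(−k·t) = 7.7 → t = ln(31.10/7.7)/k = 122500 s = 34.04 h.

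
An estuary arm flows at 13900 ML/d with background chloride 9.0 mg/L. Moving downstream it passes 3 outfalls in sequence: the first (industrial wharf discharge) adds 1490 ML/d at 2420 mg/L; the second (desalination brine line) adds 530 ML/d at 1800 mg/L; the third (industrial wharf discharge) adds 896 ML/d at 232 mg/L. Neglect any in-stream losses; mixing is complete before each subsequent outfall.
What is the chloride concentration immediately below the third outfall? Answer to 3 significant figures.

After outfall 1: Q = 13900 + 1490 = 15390 ML/d; C = (13900·9.000 + 1490·2420)/15390 = 242.4 mg/L.
After outfall 2: Q = 15390 + 530.0 = 15920 ML/d; C = (15390·242.4 + 530.0·1800)/15920 = 294.3 mg/L.
After outfall 3: Q = 15920 + 896.0 = 16820 ML/d; C = (15920·294.3 + 896.0·232.0)/16820 = 291.0 mg/L.

291 mg/L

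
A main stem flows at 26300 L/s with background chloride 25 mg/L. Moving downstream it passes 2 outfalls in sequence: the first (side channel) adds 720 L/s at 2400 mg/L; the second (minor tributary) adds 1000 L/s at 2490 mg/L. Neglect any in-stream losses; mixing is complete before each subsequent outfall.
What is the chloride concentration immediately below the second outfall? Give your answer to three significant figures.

Below outfall 1: Q → 27020 L/s, C = (26300·25.00 + 720.0·2400)/27020 = 88.29 mg/L.
Below outfall 2: Q → 28020 L/s, C = (27020·88.29 + 1000·2490)/28020 = 174.0 mg/L.

174 mg/L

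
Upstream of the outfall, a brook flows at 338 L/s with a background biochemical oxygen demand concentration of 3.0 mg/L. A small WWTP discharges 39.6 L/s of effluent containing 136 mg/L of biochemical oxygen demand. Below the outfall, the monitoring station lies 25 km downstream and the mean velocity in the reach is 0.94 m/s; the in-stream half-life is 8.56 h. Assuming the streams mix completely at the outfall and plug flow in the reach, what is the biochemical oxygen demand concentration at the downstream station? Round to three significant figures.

Mass balance: C = (338.0·3.000 + 39.60·136.0) / 377.6 = 6400/377.6 = 16.95 mg/L.
Travel time t = 25·1000 / 0.94 = 26600 s = 7.388 h.
Half-life 8.56 h → k = ln 2 / 8.56 = 0.08098 h⁻¹ = 1.943 d⁻¹.
Applying C = C₀e^(−kt): 16.95 × 0.5498 = 9.318 mg/L.

9.32 mg/L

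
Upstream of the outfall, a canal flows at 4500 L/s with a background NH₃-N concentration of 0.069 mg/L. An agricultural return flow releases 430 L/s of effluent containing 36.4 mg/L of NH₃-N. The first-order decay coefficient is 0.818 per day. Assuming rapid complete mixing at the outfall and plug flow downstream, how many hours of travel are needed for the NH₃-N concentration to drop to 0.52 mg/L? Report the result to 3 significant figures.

53.7 h

Mixed concentration C = ΣQC/ΣQ = (4500·0.06900 + 430.0·36.40) / 4930 = 15960/4930 = 3.238 mg/L.
3.238·exp(−k·t) = 0.52 → t = ln(3.238/0.52)/k = 193200 s = 53.66 h.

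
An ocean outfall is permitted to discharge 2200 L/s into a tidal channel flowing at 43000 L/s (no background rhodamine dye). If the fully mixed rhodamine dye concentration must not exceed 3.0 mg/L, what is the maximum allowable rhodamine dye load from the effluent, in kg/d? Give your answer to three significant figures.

Mass balance at the limit: 43000·0 + 2200·Cₑ = 45200·3.0 → Cₑ = 61.64 mg/L.
2200 L/s = 2.200 m³/s. Load = 2.200 m³/s × 61.64 g/m³ × 86 400 s/d = 11720 kg/d.

11700 kg/d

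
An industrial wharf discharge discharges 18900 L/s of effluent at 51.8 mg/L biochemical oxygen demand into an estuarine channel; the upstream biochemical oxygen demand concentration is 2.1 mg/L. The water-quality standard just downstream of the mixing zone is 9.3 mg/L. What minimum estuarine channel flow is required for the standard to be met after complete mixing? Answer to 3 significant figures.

112000 L/s

Set C_mix = 9.3: (Q·2.100 + 18900·51.80) / (Q + 18900) = 9.3
→ Q = 18900·(51.80 − 9.3)/(9.3 − 2.100) = 111600 L/s.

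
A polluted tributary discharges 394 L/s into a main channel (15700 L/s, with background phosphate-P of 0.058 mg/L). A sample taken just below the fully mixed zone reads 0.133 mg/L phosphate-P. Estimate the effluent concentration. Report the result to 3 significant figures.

3.12 mg/L

Mass balance: 15700·0.05800 + 394.0·Cₑ = 16090·0.1330
→ Cₑ = (16090·0.1330 − 15700·0.05800) / 394.0 = 3.122 mg/L.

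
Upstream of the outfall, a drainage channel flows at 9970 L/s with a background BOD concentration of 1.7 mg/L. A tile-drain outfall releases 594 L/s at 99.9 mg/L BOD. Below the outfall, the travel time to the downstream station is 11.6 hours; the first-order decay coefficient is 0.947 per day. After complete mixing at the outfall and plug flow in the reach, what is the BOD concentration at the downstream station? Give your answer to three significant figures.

Mixed concentration C = ΣQC/ΣQ = (9970·1.700 + 594.0·99.90) / 10560 = 76290/10560 = 7.222 mg/L.
First-order decay: C = 7.222·exp(−k·t) = 7.222·0.6327 = 4.569 mg/L.

4.57 mg/L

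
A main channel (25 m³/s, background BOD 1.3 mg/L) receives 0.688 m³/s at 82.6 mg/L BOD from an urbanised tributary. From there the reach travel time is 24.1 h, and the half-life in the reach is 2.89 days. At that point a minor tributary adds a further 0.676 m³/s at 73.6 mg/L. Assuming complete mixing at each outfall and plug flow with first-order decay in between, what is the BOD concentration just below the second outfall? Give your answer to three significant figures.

Conservation of mass: C = (25.00·1.300 + 0.6880·82.60) / 25.69 = 89.33/25.69 = 3.477 mg/L; combined flow 25.69 m³/s.
Half-life 2.89 d → k = ln 2 / 2.89 = 0.2398 d⁻¹.
Applying C = C₀e^(−kt): 3.477 × 0.7860 = 2.733 mg/L.
Second outfall: C = (25.69·2.733 + 0.6760·73.60)/26.36 = 4.550 mg/L.

4.55 mg/L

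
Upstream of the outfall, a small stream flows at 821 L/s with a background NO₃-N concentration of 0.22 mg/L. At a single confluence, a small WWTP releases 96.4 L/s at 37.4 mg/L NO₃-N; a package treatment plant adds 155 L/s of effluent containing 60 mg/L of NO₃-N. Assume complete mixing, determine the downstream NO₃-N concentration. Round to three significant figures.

Conservation of mass: C = (821.0·0.2200 + 96.40·37.40 + 155.0·60.00) / 1072 = 13090/1072 = 12.20 mg/L.

12.2 mg/L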